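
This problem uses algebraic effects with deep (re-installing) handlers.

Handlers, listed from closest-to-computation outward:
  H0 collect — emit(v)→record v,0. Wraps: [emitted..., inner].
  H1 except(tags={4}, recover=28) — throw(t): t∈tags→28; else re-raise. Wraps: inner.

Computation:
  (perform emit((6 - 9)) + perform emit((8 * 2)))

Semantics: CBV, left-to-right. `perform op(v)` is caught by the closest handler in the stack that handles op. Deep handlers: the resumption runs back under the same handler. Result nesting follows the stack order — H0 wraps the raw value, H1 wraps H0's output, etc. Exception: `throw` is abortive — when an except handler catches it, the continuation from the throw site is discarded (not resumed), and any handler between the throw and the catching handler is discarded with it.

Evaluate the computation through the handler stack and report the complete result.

Evaluation trace:
emit(-3) @ H0 ⇒ out+=-3
emit(16) @ H0 ⇒ out+=16
H0 returns [-3, 16, 0]
H1 returns [-3, 16, 0]
= [-3, 16, 0]

Answer: [-3, 16, 0]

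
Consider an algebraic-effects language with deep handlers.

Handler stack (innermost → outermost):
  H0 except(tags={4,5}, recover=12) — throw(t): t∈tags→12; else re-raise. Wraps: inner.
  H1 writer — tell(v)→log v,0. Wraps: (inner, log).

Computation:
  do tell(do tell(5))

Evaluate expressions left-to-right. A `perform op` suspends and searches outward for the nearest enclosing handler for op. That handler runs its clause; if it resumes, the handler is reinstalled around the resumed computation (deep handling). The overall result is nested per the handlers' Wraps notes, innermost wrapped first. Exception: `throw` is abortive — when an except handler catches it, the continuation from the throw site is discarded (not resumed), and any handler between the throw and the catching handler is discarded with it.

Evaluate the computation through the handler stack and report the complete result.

Evaluation trace:
tell(5) @ H1 ⇒ log+=5
tell(0) @ H1 ⇒ log+=0
H0 returns 0
H1 returns (0, (5, 0))
= (0, (5, 0))

Answer: (0, (5, 0))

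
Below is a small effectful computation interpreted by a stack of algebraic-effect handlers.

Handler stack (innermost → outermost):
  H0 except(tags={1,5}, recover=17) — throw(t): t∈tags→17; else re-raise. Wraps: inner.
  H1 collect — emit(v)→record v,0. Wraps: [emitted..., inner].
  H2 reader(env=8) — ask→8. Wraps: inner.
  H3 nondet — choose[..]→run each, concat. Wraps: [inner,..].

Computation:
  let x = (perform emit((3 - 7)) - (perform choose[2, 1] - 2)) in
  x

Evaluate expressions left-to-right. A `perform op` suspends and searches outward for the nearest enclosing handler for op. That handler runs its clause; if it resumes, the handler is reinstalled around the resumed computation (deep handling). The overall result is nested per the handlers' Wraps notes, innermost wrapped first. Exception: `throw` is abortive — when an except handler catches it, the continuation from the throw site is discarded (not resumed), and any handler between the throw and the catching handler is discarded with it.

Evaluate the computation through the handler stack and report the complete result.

Answer: [[-4, 0], [-4, 1]]

Evaluation trace:
emit(-4) @ H1 ⇒ out+=-4
choose[2, 1] @ H3
  branch[0] choose=2:
    H0 returns 0
    H1 returns [-4, 0]
    H2 returns [-4, 0]
    H3 returns [[-4, 0]]
  branch[1] choose=1:
    H0 returns 1
    H1 returns [-4, 1]
    H2 returns [-4, 1]
    H3 returns [[-4, 1]]
= [[-4, 0], [-4, 1]]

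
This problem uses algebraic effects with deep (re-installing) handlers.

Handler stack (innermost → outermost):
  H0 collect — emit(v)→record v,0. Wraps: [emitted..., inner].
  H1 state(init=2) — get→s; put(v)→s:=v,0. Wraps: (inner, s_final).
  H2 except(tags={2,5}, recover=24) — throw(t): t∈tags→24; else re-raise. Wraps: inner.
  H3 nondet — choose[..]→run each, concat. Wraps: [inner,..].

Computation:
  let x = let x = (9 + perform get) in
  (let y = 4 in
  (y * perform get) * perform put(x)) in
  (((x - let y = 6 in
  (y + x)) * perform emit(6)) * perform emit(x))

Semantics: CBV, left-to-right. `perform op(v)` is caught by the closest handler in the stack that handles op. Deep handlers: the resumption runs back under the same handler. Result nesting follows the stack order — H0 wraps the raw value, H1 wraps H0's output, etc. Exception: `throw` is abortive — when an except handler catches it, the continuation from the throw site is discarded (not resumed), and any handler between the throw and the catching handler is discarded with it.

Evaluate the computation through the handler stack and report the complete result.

Evaluation trace:
get @ H1 ⇒ 2
get @ H1 ⇒ 2
put(11) @ H1 ⇒ s:=11
emit(6) @ H0 ⇒ out+=6
emit(0) @ H0 ⇒ out+=0
H0 returns [6, 0, 0]
H1 returns ([6, 0, 0], 11)
H2 returns ([6, 0, 0], 11)
H3 returns [([6, 0, 0], 11)]
= [([6, 0, 0], 11)]

Answer: [([6, 0, 0], 11)]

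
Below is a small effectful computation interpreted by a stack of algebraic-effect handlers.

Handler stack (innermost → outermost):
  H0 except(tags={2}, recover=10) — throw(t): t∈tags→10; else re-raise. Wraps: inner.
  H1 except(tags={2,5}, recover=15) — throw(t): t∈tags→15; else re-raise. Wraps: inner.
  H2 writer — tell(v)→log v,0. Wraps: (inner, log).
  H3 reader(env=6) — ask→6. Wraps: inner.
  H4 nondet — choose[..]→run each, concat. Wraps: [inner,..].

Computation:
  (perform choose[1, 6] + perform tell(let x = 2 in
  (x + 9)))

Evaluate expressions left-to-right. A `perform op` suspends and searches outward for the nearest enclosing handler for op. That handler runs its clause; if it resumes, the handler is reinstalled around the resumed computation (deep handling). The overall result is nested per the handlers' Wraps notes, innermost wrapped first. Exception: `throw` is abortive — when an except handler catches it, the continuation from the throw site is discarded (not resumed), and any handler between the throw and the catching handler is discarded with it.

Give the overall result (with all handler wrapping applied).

Step-by-step:
choose[1, 6] @ H4
  branch[0] choose=1:
    tell(11) @ H2 ⇒ log+=11
    H0 returns 1
    H1 returns 1
    H2 returns (1, (11))
    H3 returns (1, (11))
    H4 returns [(1, (11))]
  branch[1] choose=6:
    tell(11) @ H2 ⇒ log+=11
    H0 returns 6
    H1 returns 6
    H2 returns (6, (11))
    H3 returns (6, (11))
    H4 returns [(6, (11))]
= [(1, (11)), (6, (11))]

Answer: [(1, (11)), (6, (11))]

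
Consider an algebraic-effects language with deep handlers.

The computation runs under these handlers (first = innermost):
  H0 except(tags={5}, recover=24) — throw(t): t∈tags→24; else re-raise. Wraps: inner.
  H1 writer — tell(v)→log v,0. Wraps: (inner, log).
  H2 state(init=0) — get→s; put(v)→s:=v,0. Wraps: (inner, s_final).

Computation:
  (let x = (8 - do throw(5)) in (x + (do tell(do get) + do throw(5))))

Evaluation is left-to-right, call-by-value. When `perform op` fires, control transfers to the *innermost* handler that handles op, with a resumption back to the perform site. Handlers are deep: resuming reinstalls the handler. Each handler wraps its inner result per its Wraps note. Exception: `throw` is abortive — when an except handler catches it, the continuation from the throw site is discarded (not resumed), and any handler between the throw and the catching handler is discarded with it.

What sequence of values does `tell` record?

Working:
throw(5) @ H0 caught ⇒ 24
H1 returns (24, ())
H2 returns ((24, ()), 0)
= ((24, ()), 0)

Answer: ()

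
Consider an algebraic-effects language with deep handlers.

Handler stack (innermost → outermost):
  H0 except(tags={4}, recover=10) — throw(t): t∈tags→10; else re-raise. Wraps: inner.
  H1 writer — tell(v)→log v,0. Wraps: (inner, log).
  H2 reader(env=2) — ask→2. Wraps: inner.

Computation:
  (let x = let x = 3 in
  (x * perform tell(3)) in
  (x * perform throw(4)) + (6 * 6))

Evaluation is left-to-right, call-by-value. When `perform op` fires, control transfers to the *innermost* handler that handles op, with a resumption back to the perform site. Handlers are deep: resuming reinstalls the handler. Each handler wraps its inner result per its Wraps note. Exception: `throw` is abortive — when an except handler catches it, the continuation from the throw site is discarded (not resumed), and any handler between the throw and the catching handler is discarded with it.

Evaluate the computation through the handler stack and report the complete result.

Answer: (10, (3))

Step-by-step:
tell(3) @ H1 ⇒ log+=3
throw(4) @ H0 caught ⇒ 10
H1 returns (10, (3))
H2 returns (10, (3))
= (10, (3))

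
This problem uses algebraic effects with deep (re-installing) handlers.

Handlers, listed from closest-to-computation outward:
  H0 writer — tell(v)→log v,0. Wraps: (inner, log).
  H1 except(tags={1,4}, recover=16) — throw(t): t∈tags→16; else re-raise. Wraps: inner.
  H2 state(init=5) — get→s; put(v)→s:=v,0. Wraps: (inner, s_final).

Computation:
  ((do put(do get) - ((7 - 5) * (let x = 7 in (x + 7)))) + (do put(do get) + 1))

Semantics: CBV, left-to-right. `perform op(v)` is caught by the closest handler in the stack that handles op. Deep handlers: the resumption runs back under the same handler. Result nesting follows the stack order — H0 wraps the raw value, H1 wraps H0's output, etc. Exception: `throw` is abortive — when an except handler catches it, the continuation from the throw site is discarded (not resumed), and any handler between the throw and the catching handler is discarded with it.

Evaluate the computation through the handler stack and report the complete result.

Working:
get @ H2 ⇒ 5
put(5) @ H2 ⇒ s:=5
get @ H2 ⇒ 5
put(5) @ H2 ⇒ s:=5
H0 returns (-27, ())
H1 returns (-27, ())
H2 returns ((-27, ()), 5)
= ((-27, ()), 5)

Answer: ((-27, ()), 5)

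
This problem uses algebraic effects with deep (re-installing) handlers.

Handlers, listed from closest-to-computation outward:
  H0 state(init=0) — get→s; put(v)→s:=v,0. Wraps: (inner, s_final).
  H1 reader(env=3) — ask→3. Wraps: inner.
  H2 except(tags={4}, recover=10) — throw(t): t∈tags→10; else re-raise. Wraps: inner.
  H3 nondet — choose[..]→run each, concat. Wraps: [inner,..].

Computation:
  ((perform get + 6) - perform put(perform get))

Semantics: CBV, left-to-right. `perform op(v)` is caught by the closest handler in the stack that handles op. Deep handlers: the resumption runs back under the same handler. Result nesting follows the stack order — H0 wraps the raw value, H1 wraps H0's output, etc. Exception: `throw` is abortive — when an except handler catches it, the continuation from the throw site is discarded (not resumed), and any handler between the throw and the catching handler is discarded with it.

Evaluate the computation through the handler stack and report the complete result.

Working:
get @ H0 ⇒ 0
get @ H0 ⇒ 0
put(0) @ H0 ⇒ s:=0
H0 returns (6, 0)
H1 returns (6, 0)
H2 returns (6, 0)
H3 returns [(6, 0)]
= [(6, 0)]

Answer: [(6, 0)]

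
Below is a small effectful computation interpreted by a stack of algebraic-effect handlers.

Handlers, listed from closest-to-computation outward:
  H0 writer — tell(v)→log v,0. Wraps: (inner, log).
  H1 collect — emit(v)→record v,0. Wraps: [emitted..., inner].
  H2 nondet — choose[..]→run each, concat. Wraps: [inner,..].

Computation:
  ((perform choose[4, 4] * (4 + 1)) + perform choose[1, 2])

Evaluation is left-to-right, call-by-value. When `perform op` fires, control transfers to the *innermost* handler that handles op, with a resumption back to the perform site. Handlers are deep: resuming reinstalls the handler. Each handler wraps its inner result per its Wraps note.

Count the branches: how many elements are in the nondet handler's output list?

Answer: 4

Evaluation trace:
choose[4, 4] @ H2
  branch[0] choose=4:
    choose[1, 2] @ H2
      branch[0] choose=1:
        H0 returns (21, ())
        H1 returns [(21, ())]
        H2 returns [[(21, ())]]
      branch[1] choose=2:
        H0 returns (22, ())
        H1 returns [(22, ())]
        H2 returns [[(22, ())]]
  branch[1] choose=4:
    choose[1, 2] @ H2
      branch[0] choose=1:
        H0 returns (21, ())
        H1 returns [(21, ())]
        H2 returns [[(21, ())]]
      branch[1] choose=2:
        H0 returns (22, ())
        H1 returns [(22, ())]
        H2 returns [[(22, ())]]
= [[(21, ())], [(22, ())], [(21, ())], [(22, ())]]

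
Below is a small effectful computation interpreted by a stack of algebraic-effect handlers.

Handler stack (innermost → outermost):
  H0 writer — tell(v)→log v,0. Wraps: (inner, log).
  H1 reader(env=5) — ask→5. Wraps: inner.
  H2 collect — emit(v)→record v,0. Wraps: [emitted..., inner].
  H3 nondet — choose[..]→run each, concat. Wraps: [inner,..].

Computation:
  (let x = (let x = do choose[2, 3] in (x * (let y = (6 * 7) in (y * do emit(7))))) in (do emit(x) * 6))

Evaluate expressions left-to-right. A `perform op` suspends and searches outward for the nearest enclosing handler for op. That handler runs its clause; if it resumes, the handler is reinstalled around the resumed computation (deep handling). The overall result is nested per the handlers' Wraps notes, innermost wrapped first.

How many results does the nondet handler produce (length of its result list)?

Step-by-step:
choose[2, 3] @ H3
  branch[0] choose=2:
    emit(7) @ H2 ⇒ out+=7
    emit(0) @ H2 ⇒ out+=0
    H0 returns (0, ())
    H1 returns (0, ())
    H2 returns [7, 0, (0, ())]
    H3 returns [[7, 0, (0, ())]]
  branch[1] choose=3:
    emit(7) @ H2 ⇒ out+=7
    emit(0) @ H2 ⇒ out+=0
    H0 returns (0, ())
    H1 returns (0, ())
    H2 returns [7, 0, (0, ())]
    H3 returns [[7, 0, (0, ())]]
= [[7, 0, (0, ())], [7, 0, (0, ())]]

Answer: 2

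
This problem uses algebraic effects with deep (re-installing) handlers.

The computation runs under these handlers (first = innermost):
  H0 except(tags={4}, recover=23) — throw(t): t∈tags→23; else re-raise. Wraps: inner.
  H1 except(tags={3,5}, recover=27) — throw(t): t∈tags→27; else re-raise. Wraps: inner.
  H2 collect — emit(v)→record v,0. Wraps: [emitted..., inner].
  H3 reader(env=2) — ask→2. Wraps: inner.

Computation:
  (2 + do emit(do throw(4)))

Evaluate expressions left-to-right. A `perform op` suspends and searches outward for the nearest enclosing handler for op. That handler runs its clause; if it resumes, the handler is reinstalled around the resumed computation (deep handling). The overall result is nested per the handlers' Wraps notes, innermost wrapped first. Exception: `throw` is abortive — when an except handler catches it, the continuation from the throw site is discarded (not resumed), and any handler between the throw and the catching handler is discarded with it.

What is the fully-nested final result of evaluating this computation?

Answer: [23]

Evaluation trace:
throw(4) @ H0 caught ⇒ 23
H1 returns 23
H2 returns [23]
H3 returns [23]
= [23]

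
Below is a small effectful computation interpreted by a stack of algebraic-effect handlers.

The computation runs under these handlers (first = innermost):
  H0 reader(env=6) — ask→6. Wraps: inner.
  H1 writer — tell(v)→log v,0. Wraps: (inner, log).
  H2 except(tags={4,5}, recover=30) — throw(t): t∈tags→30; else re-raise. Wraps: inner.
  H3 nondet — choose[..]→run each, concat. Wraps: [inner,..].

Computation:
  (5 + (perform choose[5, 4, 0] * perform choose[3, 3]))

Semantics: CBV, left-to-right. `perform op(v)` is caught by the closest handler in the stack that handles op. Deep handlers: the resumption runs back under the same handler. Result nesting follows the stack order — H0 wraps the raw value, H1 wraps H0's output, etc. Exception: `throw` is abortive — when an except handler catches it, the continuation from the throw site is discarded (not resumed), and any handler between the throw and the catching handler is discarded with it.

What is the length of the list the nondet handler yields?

Evaluation trace:
choose[5, 4, 0] @ H3
  branch[0] choose=5:
    choose[3, 3] @ H3
      branch[0] choose=3:
        H0 returns 20
        H1 returns (20, ())
        H2 returns (20, ())
        H3 returns [(20, ())]
      branch[1] choose=3:
        H0 returns 20
        H1 returns (20, ())
        H2 returns (20, ())
        H3 returns [(20, ())]
  branch[1] choose=4:
    choose[3, 3] @ H3
      branch[0] choose=3:
        H0 returns 17
        H1 returns (17, ())
        H2 returns (17, ())
        H3 returns [(17, ())]
      branch[1] choose=3:
        H0 returns 17
        H1 returns (17, ())
        H2 returns (17, ())
        H3 returns [(17, ())]
  branch[2] choose=0:
    choose[3, 3] @ H3
      branch[0] choose=3:
        H0 returns 5
        H1 returns (5, ())
        H2 returns (5, ())
        H3 returns [(5, ())]
      branch[1] choose=3:
        H0 returns 5
        H1 returns (5, ())
        H2 returns (5, ())
        H3 returns [(5, ())]
= [(20, ()), (20, ()), (17, ()), (17, ()), (5, ()), (5, ())]

Answer: 6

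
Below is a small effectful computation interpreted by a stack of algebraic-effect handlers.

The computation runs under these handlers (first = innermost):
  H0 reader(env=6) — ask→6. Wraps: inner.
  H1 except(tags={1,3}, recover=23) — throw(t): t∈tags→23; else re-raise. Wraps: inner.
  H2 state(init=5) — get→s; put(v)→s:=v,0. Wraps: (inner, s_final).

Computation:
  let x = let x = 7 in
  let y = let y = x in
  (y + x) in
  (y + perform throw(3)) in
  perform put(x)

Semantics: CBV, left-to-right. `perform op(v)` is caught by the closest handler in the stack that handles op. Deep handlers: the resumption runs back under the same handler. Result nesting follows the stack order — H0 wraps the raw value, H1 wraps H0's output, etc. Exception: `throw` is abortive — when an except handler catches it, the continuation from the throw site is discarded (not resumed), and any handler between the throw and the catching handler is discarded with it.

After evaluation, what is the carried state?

Answer: 5

Step-by-step:
throw(3) @ H1 caught ⇒ 23
H2 returns (23, 5)
= (23, 5)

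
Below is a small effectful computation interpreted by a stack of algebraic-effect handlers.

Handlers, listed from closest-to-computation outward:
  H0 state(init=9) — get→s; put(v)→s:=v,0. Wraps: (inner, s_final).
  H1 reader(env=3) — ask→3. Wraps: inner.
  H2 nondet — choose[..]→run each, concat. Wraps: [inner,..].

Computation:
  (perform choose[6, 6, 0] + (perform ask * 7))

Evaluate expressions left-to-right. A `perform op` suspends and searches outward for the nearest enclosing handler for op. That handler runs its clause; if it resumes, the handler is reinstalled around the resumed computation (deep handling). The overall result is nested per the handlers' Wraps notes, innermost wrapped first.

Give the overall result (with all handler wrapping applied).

Step-by-step:
choose[6, 6, 0] @ H2
  branch[0] choose=6:
    ask @ H1 ⇒ 3
    H0 returns (27, 9)
    H1 returns (27, 9)
    H2 returns [(27, 9)]
  branch[1] choose=6:
    ask @ H1 ⇒ 3
    H0 returns (27, 9)
    H1 returns (27, 9)
    H2 returns [(27, 9)]
  branch[2] choose=0:
    ask @ H1 ⇒ 3
    H0 returns (21, 9)
    H1 returns (21, 9)
    H2 returns [(21, 9)]
= [(27, 9), (27, 9), (21, 9)]

Answer: [(27, 9), (27, 9), (21, 9)]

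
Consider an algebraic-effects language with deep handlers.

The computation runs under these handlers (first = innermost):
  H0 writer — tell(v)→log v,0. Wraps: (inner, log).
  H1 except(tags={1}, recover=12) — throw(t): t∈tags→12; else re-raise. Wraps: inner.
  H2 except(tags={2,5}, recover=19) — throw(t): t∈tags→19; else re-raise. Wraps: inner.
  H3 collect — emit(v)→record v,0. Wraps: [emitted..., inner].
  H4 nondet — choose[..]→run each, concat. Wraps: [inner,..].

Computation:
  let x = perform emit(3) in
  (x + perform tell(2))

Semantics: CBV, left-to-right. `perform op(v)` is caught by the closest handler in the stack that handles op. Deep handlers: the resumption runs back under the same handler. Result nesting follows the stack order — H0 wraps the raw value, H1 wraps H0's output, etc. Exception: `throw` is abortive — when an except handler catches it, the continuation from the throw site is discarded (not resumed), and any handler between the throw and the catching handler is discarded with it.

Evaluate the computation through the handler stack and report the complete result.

Working:
emit(3) @ H3 ⇒ out+=3
tell(2) @ H0 ⇒ log+=2
H0 returns (0, (2))
H1 returns (0, (2))
H2 returns (0, (2))
H3 returns [3, (0, (2))]
H4 returns [[3, (0, (2))]]
= [[3, (0, (2))]]

Answer: [[3, (0, (2))]]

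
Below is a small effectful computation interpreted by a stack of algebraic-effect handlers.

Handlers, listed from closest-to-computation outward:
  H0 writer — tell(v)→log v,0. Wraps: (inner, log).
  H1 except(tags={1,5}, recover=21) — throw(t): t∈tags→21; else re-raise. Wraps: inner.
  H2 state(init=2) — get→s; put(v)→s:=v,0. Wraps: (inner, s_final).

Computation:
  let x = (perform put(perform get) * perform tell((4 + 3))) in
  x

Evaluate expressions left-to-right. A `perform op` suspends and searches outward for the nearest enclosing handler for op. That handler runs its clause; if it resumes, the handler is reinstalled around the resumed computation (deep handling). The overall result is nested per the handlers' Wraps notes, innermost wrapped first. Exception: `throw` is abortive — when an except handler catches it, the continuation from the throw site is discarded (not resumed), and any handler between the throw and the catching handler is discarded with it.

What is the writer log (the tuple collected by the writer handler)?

Answer: (7)

Step-by-step:
get @ H2 ⇒ 2
put(2) @ H2 ⇒ s:=2
tell(7) @ H0 ⇒ log+=7
H0 returns (0, (7))
H1 returns (0, (7))
H2 returns ((0, (7)), 2)
= ((0, (7)), 2)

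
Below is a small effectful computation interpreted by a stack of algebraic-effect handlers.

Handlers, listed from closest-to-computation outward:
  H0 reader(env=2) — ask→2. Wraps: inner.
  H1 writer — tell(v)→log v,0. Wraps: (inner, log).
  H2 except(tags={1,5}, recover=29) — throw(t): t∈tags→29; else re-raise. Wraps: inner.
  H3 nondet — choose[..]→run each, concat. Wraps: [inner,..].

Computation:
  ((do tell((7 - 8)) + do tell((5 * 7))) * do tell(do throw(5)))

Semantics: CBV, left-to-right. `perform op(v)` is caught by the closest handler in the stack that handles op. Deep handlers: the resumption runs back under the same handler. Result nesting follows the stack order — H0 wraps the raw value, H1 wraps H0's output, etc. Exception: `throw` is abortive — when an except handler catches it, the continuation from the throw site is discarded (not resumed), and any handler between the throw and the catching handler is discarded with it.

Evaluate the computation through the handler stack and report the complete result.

Answer: [29]

Step-by-step:
tell(-1) @ H1 ⇒ log+=-1
tell(35) @ H1 ⇒ log+=35
throw(5) @ H2 caught ⇒ 29
H3 returns [29]
= [29]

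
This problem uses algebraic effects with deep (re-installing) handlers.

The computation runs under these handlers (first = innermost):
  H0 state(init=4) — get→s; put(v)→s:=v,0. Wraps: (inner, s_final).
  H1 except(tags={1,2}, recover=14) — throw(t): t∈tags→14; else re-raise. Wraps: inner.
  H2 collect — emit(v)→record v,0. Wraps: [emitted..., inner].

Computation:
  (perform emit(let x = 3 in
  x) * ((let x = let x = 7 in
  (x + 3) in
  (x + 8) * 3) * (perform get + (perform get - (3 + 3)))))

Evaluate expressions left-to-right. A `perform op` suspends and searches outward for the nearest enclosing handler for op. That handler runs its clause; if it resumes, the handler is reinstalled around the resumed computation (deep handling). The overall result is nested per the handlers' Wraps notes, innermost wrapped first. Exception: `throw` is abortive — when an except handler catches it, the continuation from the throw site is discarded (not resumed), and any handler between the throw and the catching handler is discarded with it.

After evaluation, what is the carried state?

Answer: 4

Evaluation trace:
emit(3) @ H2 ⇒ out+=3
get @ H0 ⇒ 4
get @ H0 ⇒ 4
H0 returns (0, 4)
H1 returns (0, 4)
H2 returns [3, (0, 4)]
= [3, (0, 4)]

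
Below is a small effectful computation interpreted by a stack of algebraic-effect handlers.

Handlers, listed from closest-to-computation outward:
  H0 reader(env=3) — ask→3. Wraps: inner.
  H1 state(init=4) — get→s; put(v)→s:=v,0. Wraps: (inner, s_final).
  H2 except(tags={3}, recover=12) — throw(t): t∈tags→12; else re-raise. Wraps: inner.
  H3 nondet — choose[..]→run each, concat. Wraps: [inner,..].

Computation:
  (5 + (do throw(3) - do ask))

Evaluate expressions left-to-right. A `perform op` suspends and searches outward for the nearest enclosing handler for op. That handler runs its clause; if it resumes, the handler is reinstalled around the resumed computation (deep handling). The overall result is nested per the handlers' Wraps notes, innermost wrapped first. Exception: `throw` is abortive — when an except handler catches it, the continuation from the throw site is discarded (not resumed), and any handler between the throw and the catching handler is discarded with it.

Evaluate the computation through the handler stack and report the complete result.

Answer: [12]

Working:
throw(3) @ H2 caught ⇒ 12
H3 returns [12]
= [12]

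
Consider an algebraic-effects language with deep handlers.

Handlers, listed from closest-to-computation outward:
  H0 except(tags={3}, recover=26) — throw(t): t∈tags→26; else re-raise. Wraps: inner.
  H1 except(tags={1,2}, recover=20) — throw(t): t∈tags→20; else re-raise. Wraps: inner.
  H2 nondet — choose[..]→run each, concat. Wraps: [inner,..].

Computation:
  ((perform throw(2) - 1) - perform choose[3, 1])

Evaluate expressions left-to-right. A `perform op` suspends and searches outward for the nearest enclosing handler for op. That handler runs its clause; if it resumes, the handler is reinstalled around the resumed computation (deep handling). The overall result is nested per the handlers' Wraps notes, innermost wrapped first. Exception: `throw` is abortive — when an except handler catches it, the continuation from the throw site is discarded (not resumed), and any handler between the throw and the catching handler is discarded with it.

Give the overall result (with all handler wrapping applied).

Answer: [20]

Step-by-step:
throw(2) @ H0 re-raised
throw(2) @ H1 caught ⇒ 20
H2 returns [20]
= [20]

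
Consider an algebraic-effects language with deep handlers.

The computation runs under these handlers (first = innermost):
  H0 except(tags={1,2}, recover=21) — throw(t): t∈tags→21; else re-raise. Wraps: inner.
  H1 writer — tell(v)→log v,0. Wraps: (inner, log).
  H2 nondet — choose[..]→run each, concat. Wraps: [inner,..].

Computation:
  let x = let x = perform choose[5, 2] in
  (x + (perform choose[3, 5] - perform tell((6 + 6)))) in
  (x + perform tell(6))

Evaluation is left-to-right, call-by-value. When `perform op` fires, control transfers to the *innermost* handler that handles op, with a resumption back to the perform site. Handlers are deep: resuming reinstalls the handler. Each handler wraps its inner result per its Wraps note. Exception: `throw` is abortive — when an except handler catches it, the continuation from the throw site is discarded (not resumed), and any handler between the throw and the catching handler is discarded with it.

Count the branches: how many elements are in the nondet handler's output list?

Step-by-step:
choose[5, 2] @ H2
  branch[0] choose=5:
    choose[3, 5] @ H2
      branch[0] choose=3:
        tell(12) @ H1 ⇒ log+=12
        tell(6) @ H1 ⇒ log+=6
        H0 returns 8
        H1 returns (8, (12, 6))
        H2 returns [(8, (12, 6))]
      branch[1] choose=5:
        tell(12) @ H1 ⇒ log+=12
        tell(6) @ H1 ⇒ log+=6
        H0 returns 10
        H1 returns (10, (12, 6))
        H2 returns [(10, (12, 6))]
  branch[1] choose=2:
    choose[3, 5] @ H2
      branch[0] choose=3:
        tell(12) @ H1 ⇒ log+=12
        tell(6) @ H1 ⇒ log+=6
        H0 returns 5
        H1 returns (5, (12, 6))
        H2 returns [(5, (12, 6))]
      branch[1] choose=5:
        tell(12) @ H1 ⇒ log+=12
        tell(6) @ H1 ⇒ log+=6
        H0 returns 7
        H1 returns (7, (12, 6))
        H2 returns [(7, (12, 6))]
= [(8, (12, 6)), (10, (12, 6)), (5, (12, 6)), (7, (12, 6))]

Answer: 4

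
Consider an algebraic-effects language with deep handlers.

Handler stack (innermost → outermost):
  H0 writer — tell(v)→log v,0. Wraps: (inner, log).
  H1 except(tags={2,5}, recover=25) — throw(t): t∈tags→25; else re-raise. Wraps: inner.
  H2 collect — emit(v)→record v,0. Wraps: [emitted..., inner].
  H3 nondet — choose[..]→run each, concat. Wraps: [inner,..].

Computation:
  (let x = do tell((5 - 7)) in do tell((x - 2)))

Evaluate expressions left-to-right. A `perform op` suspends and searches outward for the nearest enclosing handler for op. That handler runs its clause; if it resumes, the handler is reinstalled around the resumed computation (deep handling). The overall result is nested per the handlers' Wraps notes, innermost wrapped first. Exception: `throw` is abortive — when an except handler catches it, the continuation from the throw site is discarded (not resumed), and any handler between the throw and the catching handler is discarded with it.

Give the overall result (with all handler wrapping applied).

Answer: [[(0, (-2, -2))]]

Step-by-step:
tell(-2) @ H0 ⇒ log+=-2
tell(-2) @ H0 ⇒ log+=-2
H0 returns (0, (-2, -2))
H1 returns (0, (-2, -2))
H2 returns [(0, (-2, -2))]
H3 returns [[(0, (-2, -2))]]
= [[(0, (-2, -2))]]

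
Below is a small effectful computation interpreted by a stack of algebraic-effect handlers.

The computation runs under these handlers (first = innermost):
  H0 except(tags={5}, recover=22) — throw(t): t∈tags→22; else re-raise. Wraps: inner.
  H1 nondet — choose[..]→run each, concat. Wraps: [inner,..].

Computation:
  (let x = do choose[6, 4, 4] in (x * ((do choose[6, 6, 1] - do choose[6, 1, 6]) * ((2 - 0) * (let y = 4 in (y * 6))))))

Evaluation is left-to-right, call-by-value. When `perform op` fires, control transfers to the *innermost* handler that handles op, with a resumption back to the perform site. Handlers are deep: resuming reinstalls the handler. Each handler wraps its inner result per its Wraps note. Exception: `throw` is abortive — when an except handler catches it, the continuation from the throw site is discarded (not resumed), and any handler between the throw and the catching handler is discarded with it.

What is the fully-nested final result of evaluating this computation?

Working:
choose[6, 4, 4] @ H1
  branch[0] choose=6:
    choose[6, 6, 1] @ H1
      branch[0] choose=6:
        choose[6, 1, 6] @ H1
          branch[0] choose=6:
            H0 returns 0
            H1 returns [0]
          branch[1] choose=1:
            H0 returns 1440
            H1 returns [1440]
          branch[2] choose=6:
            H0 returns 0
            H1 returns [0]
      branch[1] choose=6:
        choose[6, 1, 6] @ H1
          branch[0] choose=6:
            H0 returns 0
            H1 returns [0]
          branch[1] choose=1:
            H0 returns 1440
            H1 returns [1440]
          branch[2] choose=6:
            H0 returns 0
            H1 returns [0]
      branch[2] choose=1:
        choose[6, 1, 6] @ H1
          branch[0] choose=6:
            H0 returns -1440
            H1 returns [-1440]
          branch[1] choose=1:
            H0 returns 0
            H1 returns [0]
          branch[2] choose=6:
            H0 returns -1440
            H1 returns [-1440]
  branch[1] choose=4:
    choose[6, 6, 1] @ H1
      branch[0] choose=6:
        choose[6, 1, 6] @ H1
          branch[0] choose=6:
            H0 returns 0
            H1 returns [0]
          branch[1] choose=1:
            H0 returns 960
            H1 returns [960]
          branch[2] choose=6:
            H0 returns 0
            H1 returns [0]
      branch[1] choose=6:
        choose[6, 1, 6] @ H1
          branch[0] choose=6:
            H0 returns 0
            H1 returns [0]
          branch[1] choose=1:
            H0 returns 960
            H1 returns [960]
          branch[2] choose=6:
            H0 returns 0
            H1 returns [0]
      branch[2] choose=1:
        choose[6, 1, 6] @ H1
          branch[0] choose=6:
            H0 returns -960
            H1 returns [-960]
          branch[1] choose=1:
            H0 returns 0
            H1 returns [0]
          branch[2] choose=6:
            H0 returns -960
            H1 returns [-960]
  branch[2] choose=4:
    choose[6, 6, 1] @ H1
      branch[0] choose=6:
        choose[6, 1, 6] @ H1
          branch[0] choose=6:
            H0 returns 0
            H1 returns [0]
          branch[1] choose=1:
            H0 returns 960
            H1 returns [960]
          branch[2] choose=6:
            H0 returns 0
            H1 returns [0]
      branch[1] choose=6:
        choose[6, 1, 6] @ H1
          branch[0] choose=6:
            H0 returns 0
            H1 returns [0]
          branch[1] choose=1:
            H0 returns 960
            H1 returns [960]
          branch[2] choose=6:
            H0 returns 0
            H1 returns [0]
      branch[2] choose=1:
        choose[6, 1, 6] @ H1
          branch[0] choose=6:
            H0 returns -960
            H1 returns [-960]
          branch[1] choose=1:
            H0 returns 0
            H1 returns [0]
          branch[2] choose=6:
            H0 returns -960
            H1 returns [-960]
= [0, 1440, 0, 0, 1440, 0, -1440, 0, -1440, 0, 960, 0, 0, 960, 0, -960, 0, -960, 0, 960, 0, 0, 960, 0, -960, 0, -960]

Answer: [0, 1440, 0, 0, 1440, 0, -1440, 0, -1440, 0, 960, 0, 0, 960, 0, -960, 0, -960, 0, 960, 0, 0, 960, 0, -960, 0, -960]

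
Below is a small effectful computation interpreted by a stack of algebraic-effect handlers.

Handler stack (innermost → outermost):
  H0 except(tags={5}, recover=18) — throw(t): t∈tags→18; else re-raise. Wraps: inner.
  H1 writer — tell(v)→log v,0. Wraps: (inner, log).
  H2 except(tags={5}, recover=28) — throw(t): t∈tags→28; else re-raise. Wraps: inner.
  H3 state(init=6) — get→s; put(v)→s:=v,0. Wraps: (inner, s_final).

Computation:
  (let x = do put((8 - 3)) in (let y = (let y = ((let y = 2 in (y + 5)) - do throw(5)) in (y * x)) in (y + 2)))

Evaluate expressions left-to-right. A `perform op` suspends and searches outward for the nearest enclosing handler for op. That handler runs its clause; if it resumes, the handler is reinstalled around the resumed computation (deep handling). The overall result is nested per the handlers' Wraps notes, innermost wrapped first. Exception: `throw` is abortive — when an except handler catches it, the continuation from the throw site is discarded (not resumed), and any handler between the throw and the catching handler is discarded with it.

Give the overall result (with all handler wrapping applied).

Answer: ((18, ()), 5)

Working:
put(5) @ H3 ⇒ s:=5
throw(5) @ H0 caught ⇒ 18
H1 returns (18, ())
H2 returns (18, ())
H3 returns ((18, ()), 5)
= ((18, ()), 5)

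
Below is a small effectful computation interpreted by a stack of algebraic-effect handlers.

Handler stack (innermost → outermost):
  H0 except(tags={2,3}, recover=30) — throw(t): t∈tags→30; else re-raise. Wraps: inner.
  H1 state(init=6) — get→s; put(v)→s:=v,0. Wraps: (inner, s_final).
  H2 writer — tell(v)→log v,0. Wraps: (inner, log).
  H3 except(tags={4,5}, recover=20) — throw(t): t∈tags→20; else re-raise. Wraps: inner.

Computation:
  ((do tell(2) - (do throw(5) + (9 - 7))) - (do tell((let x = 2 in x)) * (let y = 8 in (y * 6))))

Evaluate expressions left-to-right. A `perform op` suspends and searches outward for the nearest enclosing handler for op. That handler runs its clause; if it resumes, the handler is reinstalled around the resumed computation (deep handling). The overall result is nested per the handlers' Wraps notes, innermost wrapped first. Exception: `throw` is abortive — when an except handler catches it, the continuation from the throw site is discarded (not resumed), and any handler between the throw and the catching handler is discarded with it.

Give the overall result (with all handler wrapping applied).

Answer: 20

Evaluation trace:
tell(2) @ H2 ⇒ log+=2
throw(5) @ H0 re-raised
throw(5) @ H3 caught ⇒ 20
= 20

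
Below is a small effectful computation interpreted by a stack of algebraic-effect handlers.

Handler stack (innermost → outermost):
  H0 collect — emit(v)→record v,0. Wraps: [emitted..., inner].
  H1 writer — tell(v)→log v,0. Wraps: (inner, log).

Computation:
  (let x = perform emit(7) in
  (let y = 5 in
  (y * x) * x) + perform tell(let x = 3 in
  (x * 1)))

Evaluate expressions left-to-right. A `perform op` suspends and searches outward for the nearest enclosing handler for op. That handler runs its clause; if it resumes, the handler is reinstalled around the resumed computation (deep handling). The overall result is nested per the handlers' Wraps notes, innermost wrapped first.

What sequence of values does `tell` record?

Evaluation trace:
emit(7) @ H0 ⇒ out+=7
tell(3) @ H1 ⇒ log+=3
H0 returns [7, 0]
H1 returns ([7, 0], (3))
= ([7, 0], (3))

Answer: (3)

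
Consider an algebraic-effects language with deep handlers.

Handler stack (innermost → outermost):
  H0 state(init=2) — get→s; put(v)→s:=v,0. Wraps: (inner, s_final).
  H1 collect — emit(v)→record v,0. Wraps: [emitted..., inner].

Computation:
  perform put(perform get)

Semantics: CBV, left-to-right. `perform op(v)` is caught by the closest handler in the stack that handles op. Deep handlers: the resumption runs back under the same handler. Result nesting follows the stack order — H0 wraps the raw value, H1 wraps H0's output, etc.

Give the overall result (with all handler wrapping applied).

Step-by-step:
get @ H0 ⇒ 2
put(2) @ H0 ⇒ s:=2
H0 returns (0, 2)
H1 returns [(0, 2)]
= [(0, 2)]

Answer: [(0, 2)]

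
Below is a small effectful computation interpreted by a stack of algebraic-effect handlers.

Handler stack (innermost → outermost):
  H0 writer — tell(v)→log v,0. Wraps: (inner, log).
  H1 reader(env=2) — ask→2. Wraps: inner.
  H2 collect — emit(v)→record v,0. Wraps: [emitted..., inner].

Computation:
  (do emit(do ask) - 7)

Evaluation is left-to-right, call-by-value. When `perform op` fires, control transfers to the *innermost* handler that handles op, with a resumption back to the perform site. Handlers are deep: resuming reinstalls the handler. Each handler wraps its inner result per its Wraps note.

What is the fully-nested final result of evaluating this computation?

Evaluation trace:
ask @ H1 ⇒ 2
emit(2) @ H2 ⇒ out+=2
H0 returns (-7, ())
H1 returns (-7, ())
H2 returns [2, (-7, ())]
= [2, (-7, ())]

Answer: [2, (-7, ())]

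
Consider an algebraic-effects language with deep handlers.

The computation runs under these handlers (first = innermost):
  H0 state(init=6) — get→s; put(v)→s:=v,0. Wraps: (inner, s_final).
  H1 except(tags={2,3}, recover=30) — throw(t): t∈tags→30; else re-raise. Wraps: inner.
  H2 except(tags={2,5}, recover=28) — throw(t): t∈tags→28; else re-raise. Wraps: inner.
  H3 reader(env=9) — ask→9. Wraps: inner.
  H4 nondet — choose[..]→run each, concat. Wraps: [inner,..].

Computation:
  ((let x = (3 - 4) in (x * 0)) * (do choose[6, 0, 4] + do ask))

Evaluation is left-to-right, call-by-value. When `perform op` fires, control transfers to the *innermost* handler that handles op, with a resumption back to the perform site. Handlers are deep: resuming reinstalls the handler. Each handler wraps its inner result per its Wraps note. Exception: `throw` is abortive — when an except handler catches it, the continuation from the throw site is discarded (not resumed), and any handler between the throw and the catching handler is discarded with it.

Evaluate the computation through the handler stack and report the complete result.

Evaluation trace:
choose[6, 0, 4] @ H4
  branch[0] choose=6:
    ask @ H3 ⇒ 9
    H0 returns (0, 6)
    H1 returns (0, 6)
    H2 returns (0, 6)
    H3 returns (0, 6)
    H4 returns [(0, 6)]
  branch[1] choose=0:
    ask @ H3 ⇒ 9
    H0 returns (0, 6)
    H1 returns (0, 6)
    H2 returns (0, 6)
    H3 returns (0, 6)
    H4 returns [(0, 6)]
  branch[2] choose=4:
    ask @ H3 ⇒ 9
    H0 returns (0, 6)
    H1 returns (0, 6)
    H2 returns (0, 6)
    H3 returns (0, 6)
    H4 returns [(0, 6)]
= [(0, 6), (0, 6), (0, 6)]

Answer: [(0, 6), (0, 6), (0, 6)]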